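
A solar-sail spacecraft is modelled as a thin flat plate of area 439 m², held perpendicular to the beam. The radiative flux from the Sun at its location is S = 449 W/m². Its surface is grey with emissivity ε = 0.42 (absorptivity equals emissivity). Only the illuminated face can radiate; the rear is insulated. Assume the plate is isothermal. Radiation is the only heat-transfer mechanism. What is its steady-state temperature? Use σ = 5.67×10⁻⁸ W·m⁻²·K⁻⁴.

At equilibrium, absorbed power = emitted power.
Absorbing cross-section = A = 439.0 m²; emitting surface = A = 439.0 m² (ratio 1).
εS·A_cross = εσ·A_surf·T⁴  ⇒  T⁴ = S/(1σ)   (ε cancels).
T⁴ = 449/(1·5.67×10⁻⁸) = 7.919×10⁹ K⁴.
T = (7.919×10⁹)^(1/4).

T ≈ 298 K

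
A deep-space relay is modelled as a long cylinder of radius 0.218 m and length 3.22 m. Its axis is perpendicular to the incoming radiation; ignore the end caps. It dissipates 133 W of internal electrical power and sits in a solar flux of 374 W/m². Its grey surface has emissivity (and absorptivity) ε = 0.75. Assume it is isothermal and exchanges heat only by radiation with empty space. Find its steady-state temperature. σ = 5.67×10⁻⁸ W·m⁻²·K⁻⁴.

At steady state, absorbed solar power + internal power = radiated power.
Absorbed: α·S·A_cross = 0.75·374·1.404 = 393.8 W (cross-section 2rL).
Total input = 393.8 + 133 = 526.8 W.
Radiated: εσ·A_surf·T⁴ with A_surf = 2πrL = 4.411 m².
T⁴ = 526.8/(0.75·5.67×10⁻⁸·4.411) = 2.809×10⁹ K⁴.

T ≈ 230 K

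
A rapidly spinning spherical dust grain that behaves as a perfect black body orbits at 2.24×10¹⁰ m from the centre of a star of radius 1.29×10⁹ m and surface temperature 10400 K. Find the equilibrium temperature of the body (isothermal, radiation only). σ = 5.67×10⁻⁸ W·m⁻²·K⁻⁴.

The star's surface emits σT_*⁴; at distance d the flux is S = σT_*⁴(R_*/d)².
S = 5.67×10⁻⁸·(10400)⁴·(1.29×10⁹/2.24×10¹⁰)² = 2.200×10⁶ W/m².
For an isothermal sphere T⁴ = (1−a)S/(4σ) = 9.700×10¹² K⁴.

T ≈ 1760 K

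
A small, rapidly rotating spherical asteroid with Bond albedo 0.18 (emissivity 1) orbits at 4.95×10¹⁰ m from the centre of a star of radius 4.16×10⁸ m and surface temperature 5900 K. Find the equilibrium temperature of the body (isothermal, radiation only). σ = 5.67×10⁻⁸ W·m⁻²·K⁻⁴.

The star's surface emits σT_*⁴; at distance d the flux is S = σT_*⁴(R_*/d)².
S = 5.67×10⁻⁸·(5900)⁴·(4.16×10⁸/4.95×10¹⁰)² = 4853 W/m².
For an isothermal sphere T⁴ = (1−a)S/(4σ) = 1.754×10¹⁰ K⁴.

T ≈ 364 K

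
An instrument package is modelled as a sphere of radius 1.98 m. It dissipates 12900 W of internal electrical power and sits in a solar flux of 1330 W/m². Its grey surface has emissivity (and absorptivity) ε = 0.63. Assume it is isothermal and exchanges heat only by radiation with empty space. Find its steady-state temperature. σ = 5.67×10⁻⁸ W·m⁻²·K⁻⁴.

At steady state, absorbed solar power + internal power = radiated power.
Absorbed: α·S·A_cross = 0.63·1330·12.32 = 10320 W (cross-section πr²).
Total input = 10320 + 12900 = 23220 W.
Radiated: εσ·A_surf·T⁴ with A_surf = 4πr² = 49.27 m².
T⁴ = 23220/(0.63·5.67×10⁻⁸·49.27) = 1.319×10¹⁰ K⁴.

T ≈ 339 K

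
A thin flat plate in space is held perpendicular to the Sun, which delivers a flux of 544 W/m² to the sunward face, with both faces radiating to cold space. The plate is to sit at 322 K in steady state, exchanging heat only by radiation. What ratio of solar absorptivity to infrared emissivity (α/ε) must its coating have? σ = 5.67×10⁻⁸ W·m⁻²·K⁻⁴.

Balance: αS·A = εσ·2A·T⁴ ⇒ α/ε = 2σT⁴/S.
α/ε = 2·5.67×10⁻⁸·(322)⁴/544 = 2·5.67×10⁻⁸·1.075×10¹⁰/544.

α/ε ≈ 2.24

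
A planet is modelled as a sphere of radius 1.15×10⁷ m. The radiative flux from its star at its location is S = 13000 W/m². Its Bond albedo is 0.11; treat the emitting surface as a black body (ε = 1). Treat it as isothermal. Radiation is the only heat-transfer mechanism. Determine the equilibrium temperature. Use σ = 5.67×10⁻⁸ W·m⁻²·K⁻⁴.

T ≈ 475 K

At equilibrium, absorbed power = emitted power.
Absorbing cross-section = πr² = 4.155×10¹⁴ m²; emitting surface = 4πr² = 1.662×10¹⁵ m² (ratio 4).
(1−a)S·A_cross = εσ·A_surf·T⁴  ⇒  T⁴ = (1−a)S/(4σ).
T⁴ = 0.890·13000/(4·5.67×10⁻⁸) = 5.101×10¹⁰ K⁴.
T = (5.101×10¹⁰)^(1/4).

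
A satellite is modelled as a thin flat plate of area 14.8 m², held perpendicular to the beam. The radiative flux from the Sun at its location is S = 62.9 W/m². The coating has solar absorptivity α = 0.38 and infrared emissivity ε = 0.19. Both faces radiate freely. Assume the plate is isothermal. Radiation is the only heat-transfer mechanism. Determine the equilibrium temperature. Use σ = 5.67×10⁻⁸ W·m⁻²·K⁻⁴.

At equilibrium, absorbed power = emitted power.
Absorbing cross-section = A = 14.80 m²; emitting surface = 2A = 29.60 m² (ratio 2).
αS·A_cross = εσ·A_surf·T⁴  ⇒  T⁴ = αS/(ε·2σ).
T⁴ = 0.380·62.9/(0.19·2·5.67×10⁻⁸) = 1.109×10⁹ K⁴.
T = (1.109×10⁹)^(1/4).

T ≈ 183 K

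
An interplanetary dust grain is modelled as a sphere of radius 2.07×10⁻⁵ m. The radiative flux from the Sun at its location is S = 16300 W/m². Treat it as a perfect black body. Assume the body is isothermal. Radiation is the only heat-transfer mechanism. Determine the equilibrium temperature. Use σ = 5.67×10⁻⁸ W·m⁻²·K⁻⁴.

At equilibrium, absorbed power = emitted power.
Absorbing cross-section = πr² = 1.346×10⁻⁹ m²; emitting surface = 4πr² = 5.385×10⁻⁹ m² (ratio 4).
S·A_cross = εσ·A_surf·T⁴  ⇒  T⁴ = S/(4σ).
T⁴ = 1.00·16300/(4·5.67×10⁻⁸) = 7.187×10¹⁰ K⁴.
T = (7.187×10¹⁰)^(1/4).

T ≈ 518 K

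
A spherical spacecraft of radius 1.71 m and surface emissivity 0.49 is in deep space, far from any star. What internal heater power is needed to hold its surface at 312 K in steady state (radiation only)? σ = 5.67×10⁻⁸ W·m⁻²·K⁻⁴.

P = εσ·4πr²·T⁴.
4πr² = 36.75 m²; T⁴ = 9.476×10⁹ K⁴.
P = 0.49·5.67×10⁻⁸·36.75·9.476×10⁹.

P ≈ 9670 W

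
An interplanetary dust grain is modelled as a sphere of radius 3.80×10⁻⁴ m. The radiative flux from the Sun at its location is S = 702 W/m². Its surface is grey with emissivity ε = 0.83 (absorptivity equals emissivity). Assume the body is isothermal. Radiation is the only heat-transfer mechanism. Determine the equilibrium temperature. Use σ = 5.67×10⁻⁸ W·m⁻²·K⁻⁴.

T ≈ 236 K

At equilibrium, absorbed power = emitted power.
Absorbing cross-section = πr² = 4.536×10⁻⁷ m²; emitting surface = 4πr² = 1.815×10⁻⁶ m² (ratio 4).
εS·A_cross = εσ·A_surf·T⁴  ⇒  T⁴ = S/(4σ)   (ε cancels).
T⁴ = 702/(4·5.67×10⁻⁸) = 3.095×10⁹ K⁴.
T = (3.095×10⁹)^(1/4).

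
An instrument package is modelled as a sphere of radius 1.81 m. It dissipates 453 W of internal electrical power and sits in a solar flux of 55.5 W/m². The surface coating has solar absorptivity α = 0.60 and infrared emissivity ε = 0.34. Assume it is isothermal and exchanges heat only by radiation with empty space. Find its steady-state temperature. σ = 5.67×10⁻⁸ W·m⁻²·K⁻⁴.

At steady state, absorbed solar power + internal power = radiated power.
Absorbed: α·S·A_cross = 0.60·55.5·10.29 = 342.7 W (cross-section πr²).
Total input = 342.7 + 453 = 795.7 W.
Radiated: εσ·A_surf·T⁴ with A_surf = 4πr² = 41.17 m².
T⁴ = 795.7/(0.34·5.67×10⁻⁸·41.17) = 1.003×10⁹ K⁴.

T ≈ 178 K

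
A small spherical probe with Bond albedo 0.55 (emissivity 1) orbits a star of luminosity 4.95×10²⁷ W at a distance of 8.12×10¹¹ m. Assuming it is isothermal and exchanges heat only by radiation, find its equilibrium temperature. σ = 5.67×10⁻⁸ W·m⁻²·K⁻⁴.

T ≈ 186 K

First find the stellar flux at distance d: S = L/(4πd²) = 4.95×10²⁷/(4π·(8.12×10¹¹)²) = 597.4 W/m².
For an isothermal sphere, absorbed (1−a)S·πr² = emitted σ·4πr²·T⁴, so T⁴ = (1−a)S/(4σ).
T⁴ = 0.450·597.4/(4·5.67×10⁻⁸) = 1.185×10⁹ K⁴.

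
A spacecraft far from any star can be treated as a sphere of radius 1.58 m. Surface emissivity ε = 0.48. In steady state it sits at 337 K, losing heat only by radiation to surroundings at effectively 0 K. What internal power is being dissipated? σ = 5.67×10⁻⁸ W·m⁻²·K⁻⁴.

Steady state: P = εσA T⁴.
A = 4πr² = 31.37 m²; T⁴ = (337)⁴ = 1.290×10¹⁰ K⁴.
P = 0.48 × 5.67×10⁻⁸ × 31.37 × 1.290×10¹⁰.

P ≈ 11000 W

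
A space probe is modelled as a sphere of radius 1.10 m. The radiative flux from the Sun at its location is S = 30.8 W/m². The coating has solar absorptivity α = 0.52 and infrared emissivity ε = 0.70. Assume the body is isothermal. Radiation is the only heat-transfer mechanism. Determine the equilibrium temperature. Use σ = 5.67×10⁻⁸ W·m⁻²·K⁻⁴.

At equilibrium, absorbed power = emitted power.
Absorbing cross-section = πr² = 3.801 m²; emitting surface = 4πr² = 15.21 m² (ratio 4).
αS·A_cross = εσ·A_surf·T⁴  ⇒  T⁴ = αS/(ε·4σ).
T⁴ = 0.520·30.8/(0.70·4·5.67×10⁻⁸) = 1.009×10⁸ K⁴.
T = (1.009×10⁸)^(1/4).

T ≈ 100 K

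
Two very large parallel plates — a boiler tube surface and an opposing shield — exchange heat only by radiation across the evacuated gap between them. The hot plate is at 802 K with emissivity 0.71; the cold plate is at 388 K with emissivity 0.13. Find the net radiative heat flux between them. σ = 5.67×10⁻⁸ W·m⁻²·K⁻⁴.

q ≈ 2740 W/m²

For two infinite grey parallel plates, q = σ(T₁⁴ − T₂⁴)/(1/ε₁ + 1/ε₂ − 1).
T₁⁴ − T₂⁴ = 4.137×10¹¹ − 2.266×10¹⁰ = 3.910×10¹¹ K⁴.
1/ε₁ + 1/ε₂ − 1 = 1.408 + 7.692 − 1 = 8.101.
q = 5.67×10⁻⁸ × 3.910×10¹¹ / 8.101.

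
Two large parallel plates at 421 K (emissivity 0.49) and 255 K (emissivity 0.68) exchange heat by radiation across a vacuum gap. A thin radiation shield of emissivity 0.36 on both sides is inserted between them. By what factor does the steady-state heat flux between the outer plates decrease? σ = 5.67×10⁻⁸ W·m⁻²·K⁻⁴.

factor ≈ 2.81

Without shield: q₀ = σΔ(T⁴)/(1/ε₁+1/ε₂−1) with denominator 2.511.
With shield the two gaps are in series; the resistances add: (1/ε₁+1/ε_s−1)+(1/ε_s+1/ε₂−1) = 3.819+3.248 = 7.067.
Heat-flux ratio q₀/q = 7.067/2.511.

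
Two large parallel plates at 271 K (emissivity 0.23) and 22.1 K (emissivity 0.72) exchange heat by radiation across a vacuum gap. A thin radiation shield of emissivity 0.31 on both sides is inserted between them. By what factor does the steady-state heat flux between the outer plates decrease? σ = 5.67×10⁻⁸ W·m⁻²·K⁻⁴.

Without shield: q₀ = σΔ(T⁴)/(1/ε₁+1/ε₂−1) with denominator 4.737.
With shield the two gaps are in series; the resistances add: (1/ε₁+1/ε_s−1)+(1/ε_s+1/ε₂−1) = 6.574+3.615 = 10.19.
Heat-flux ratio q₀/q = 10.19/4.737.

factor ≈ 2.15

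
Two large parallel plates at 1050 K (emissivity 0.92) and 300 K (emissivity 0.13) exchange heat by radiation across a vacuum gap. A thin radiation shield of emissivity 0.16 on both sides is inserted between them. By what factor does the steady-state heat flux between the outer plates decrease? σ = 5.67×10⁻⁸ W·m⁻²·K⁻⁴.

factor ≈ 2.48

Without shield: q₀ = σΔ(T⁴)/(1/ε₁+1/ε₂−1) with denominator 7.779.
With shield the two gaps are in series; the resistances add: (1/ε₁+1/ε_s−1)+(1/ε_s+1/ε₂−1) = 6.337+12.94 = 19.28.
Heat-flux ratio q₀/q = 19.28/7.779.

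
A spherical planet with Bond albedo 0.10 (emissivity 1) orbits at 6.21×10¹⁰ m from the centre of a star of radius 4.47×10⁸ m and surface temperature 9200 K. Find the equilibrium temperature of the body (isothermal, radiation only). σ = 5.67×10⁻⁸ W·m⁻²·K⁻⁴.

The star's surface emits σT_*⁴; at distance d the flux is S = σT_*⁴(R_*/d)².
S = 5.67×10⁻⁸·(9200)⁴·(4.47×10⁸/6.21×10¹⁰)² = 21050 W/m².
For an isothermal sphere T⁴ = (1−a)S/(4σ) = 8.352×10¹⁰ K⁴.

T ≈ 538 K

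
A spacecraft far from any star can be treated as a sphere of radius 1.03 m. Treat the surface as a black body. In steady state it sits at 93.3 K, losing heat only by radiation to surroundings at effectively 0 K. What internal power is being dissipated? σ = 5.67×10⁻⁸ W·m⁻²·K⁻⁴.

Steady state: P = εσA T⁴.
A = 4πr² = 13.33 m²; T⁴ = (93.3)⁴ = 7.578×10⁷ K⁴.
P = 1.0 × 5.67×10⁻⁸ × 13.33 × 7.578×10⁷.

P ≈ 57.3 W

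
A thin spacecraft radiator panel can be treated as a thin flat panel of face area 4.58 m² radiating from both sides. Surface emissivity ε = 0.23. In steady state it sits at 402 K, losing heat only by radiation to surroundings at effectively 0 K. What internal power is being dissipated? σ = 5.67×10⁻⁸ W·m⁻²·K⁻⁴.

Steady state: P = εσA T⁴.
A = 2·4.58 = 9.160 m²; T⁴ = (402)⁴ = 2.612×10¹⁰ K⁴.
P = 0.23 × 5.67×10⁻⁸ × 9.160 × 2.612×10¹⁰.

P ≈ 3120 W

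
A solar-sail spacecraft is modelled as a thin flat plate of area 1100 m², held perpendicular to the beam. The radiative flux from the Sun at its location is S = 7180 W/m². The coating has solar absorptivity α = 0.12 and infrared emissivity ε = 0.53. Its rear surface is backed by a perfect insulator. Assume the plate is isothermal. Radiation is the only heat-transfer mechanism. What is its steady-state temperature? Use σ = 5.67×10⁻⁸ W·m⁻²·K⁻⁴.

At equilibrium, absorbed power = emitted power.
Absorbing cross-section = A = 1100 m²; emitting surface = A = 1100 m² (ratio 1).
αS·A_cross = εσ·A_surf·T⁴  ⇒  T⁴ = αS/(ε·1σ).
T⁴ = 0.120·7180/(0.53·1·5.67×10⁻⁸) = 2.867×10¹⁰ K⁴.
T = (2.867×10¹⁰)^(1/4).

T ≈ 411 K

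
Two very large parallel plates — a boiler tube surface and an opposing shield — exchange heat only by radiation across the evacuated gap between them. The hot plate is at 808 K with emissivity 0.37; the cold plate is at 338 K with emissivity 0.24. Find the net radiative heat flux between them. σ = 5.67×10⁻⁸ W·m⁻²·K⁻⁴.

q ≈ 3990 W/m²

For two infinite grey parallel plates, q = σ(T₁⁴ − T₂⁴)/(1/ε₁ + 1/ε₂ − 1).
T₁⁴ − T₂⁴ = 4.262×10¹¹ − 1.305×10¹⁰ = 4.132×10¹¹ K⁴.
1/ε₁ + 1/ε₂ − 1 = 2.703 + 4.167 − 1 = 5.869.
q = 5.67×10⁻⁸ × 4.132×10¹¹ / 5.869.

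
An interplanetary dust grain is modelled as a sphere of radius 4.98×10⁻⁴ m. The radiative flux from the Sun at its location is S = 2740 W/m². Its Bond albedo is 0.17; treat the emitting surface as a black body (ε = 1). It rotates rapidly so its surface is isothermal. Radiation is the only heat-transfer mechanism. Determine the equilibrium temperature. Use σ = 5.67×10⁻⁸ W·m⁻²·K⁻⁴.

At equilibrium, absorbed power = emitted power.
Absorbing cross-section = πr² = 7.791×10⁻⁷ m²; emitting surface = 4πr² = 3.117×10⁻⁶ m² (ratio 4).
(1−a)S·A_cross = εσ·A_surf·T⁴  ⇒  T⁴ = (1−a)S/(4σ).
T⁴ = 0.830·2740/(4·5.67×10⁻⁸) = 1.003×10¹⁰ K⁴.
T = (1.003×10¹⁰)^(1/4).

T ≈ 316 K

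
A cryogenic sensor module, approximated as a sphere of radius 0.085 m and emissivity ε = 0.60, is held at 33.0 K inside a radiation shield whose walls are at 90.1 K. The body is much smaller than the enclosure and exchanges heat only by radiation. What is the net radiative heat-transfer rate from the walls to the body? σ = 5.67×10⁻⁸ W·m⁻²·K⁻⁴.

For a small grey body in a large enclosure: P_net = εσA(T_body⁴ − T_wall⁴).
A = 4πr² = 0.09079 m²; T_body⁴ − T_wall⁴ = 1.186×10⁶ − 6.590×10⁷ = -6.472×10⁷ K⁴.
|P_net| = 0.60·5.67×10⁻⁸·0.09079·6.472×10⁷.

P_net ≈ 0.200 W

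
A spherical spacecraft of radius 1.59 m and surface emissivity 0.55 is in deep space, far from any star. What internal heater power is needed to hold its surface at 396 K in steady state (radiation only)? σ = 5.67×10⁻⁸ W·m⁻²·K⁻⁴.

P = εσ·4πr²·T⁴.
4πr² = 31.77 m²; T⁴ = 2.459×10¹⁰ K⁴.
P = 0.55·5.67×10⁻⁸·31.77·2.459×10¹⁰.

P ≈ 24400 W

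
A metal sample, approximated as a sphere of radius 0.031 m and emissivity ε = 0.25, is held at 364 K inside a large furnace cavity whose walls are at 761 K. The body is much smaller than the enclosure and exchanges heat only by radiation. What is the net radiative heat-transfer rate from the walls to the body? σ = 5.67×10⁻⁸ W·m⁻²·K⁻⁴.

For a small grey body in a large enclosure: P_net = εσA(T_body⁴ − T_wall⁴).
A = 4πr² = 0.01208 m²; T_body⁴ − T_wall⁴ = 1.756×10¹⁰ − 3.354×10¹¹ = -3.178×10¹¹ K⁴.
|P_net| = 0.25·5.67×10⁻⁸·0.01208·3.178×10¹¹.

P_net ≈ 54.4 W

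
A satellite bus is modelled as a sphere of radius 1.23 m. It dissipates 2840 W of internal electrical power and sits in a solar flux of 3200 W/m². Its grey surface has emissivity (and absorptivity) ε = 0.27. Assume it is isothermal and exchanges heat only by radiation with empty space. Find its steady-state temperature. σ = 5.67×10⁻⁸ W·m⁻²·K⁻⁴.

T ≈ 393 K

At steady state, absorbed solar power + internal power = radiated power.
Absorbed: α·S·A_cross = 0.27·3200·4.753 = 4107 W (cross-section πr²).
Total input = 4107 + 2840 = 6947 W.
Radiated: εσ·A_surf·T⁴ with A_surf = 4πr² = 19.01 m².
T⁴ = 6947/(0.27·5.67×10⁻⁸·19.01) = 2.387×10¹⁰ K⁴.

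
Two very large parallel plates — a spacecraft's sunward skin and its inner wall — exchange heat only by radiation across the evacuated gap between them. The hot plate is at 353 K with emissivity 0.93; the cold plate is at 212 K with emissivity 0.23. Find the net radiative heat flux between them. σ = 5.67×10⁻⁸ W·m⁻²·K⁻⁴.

q ≈ 173 W/m²

For two infinite grey parallel plates, q = σ(T₁⁴ − T₂⁴)/(1/ε₁ + 1/ε₂ − 1).
T₁⁴ − T₂⁴ = 1.553×10¹⁰ − 2.020×10⁹ = 1.351×10¹⁰ K⁴.
1/ε₁ + 1/ε₂ − 1 = 1.075 + 4.348 − 1 = 4.423.
q = 5.67×10⁻⁸ × 1.351×10¹⁰ / 4.423.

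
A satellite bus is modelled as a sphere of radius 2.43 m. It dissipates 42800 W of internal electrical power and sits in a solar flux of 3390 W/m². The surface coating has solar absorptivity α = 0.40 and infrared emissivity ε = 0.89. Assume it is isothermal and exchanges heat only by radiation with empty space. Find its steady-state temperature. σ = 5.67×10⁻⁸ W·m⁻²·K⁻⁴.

T ≈ 367 K

At steady state, absorbed solar power + internal power = radiated power.
Absorbed: α·S·A_cross = 0.40·3390·18.55 = 25150 W (cross-section πr²).
Total input = 25150 + 42800 = 67950 W.
Radiated: εσ·A_surf·T⁴ with A_surf = 4πr² = 74.20 m².
T⁴ = 67950/(0.89·5.67×10⁻⁸·74.20) = 1.815×10¹⁰ K⁴.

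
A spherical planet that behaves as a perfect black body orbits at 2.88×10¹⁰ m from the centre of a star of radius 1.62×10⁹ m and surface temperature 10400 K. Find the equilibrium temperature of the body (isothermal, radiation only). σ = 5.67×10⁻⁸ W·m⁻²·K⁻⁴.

T ≈ 1740 K

The star's surface emits σT_*⁴; at distance d the flux is S = σT_*⁴(R_*/d)².
S = 5.67×10⁻⁸·(10400)⁴·(1.62×10⁹/2.88×10¹⁰)² = 2.099×10⁶ W/m².
For an isothermal sphere T⁴ = (1−a)S/(4σ) = 9.254×10¹² K⁴.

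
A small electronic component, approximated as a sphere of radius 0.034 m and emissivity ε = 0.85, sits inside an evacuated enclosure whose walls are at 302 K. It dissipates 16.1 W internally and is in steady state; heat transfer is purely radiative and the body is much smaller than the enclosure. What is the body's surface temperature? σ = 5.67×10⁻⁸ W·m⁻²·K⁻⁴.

T ≈ 421 K

For a small grey body in a large enclosure, net radiated power = εσA(T⁴ − T_w⁴).
Steady state: P = εσA(T⁴ − T_w⁴) with A = 4πr² = 0.01453 m².
T⁴ = P/(εσA) + T_w⁴ = 16.1/(0.85·5.67×10⁻⁸·0.01453) + (302)⁴
    = 2.300×10¹⁰ + 8.318×10⁹ = 3.131×10¹⁰ K⁴.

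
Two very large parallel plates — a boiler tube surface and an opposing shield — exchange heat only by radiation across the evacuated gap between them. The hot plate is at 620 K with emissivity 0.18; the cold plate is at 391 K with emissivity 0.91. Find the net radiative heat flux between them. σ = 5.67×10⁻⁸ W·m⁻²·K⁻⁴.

For two infinite grey parallel plates, q = σ(T₁⁴ − T₂⁴)/(1/ε₁ + 1/ε₂ − 1).
T₁⁴ − T₂⁴ = 1.478×10¹¹ − 2.337×10¹⁰ = 1.244×10¹¹ K⁴.
1/ε₁ + 1/ε₂ − 1 = 5.556 + 1.099 − 1 = 5.654.
q = 5.67×10⁻⁸ × 1.244×10¹¹ / 5.654.

q ≈ 1250 W/m²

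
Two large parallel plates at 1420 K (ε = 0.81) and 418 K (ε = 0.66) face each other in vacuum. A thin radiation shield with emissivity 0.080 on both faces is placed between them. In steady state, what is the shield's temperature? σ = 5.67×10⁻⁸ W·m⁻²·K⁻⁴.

T_s ≈ 1200 K

In steady state the net flux on the hot side equals that on the cold side.
σ(T₁⁴−T_s⁴)/D₁ = σ(T_s⁴−T₂⁴)/D₂, with D₁ = 1/ε₁+1/ε_s−1 = 12.73, D₂ = 1/ε_s+1/ε₂−1 = 13.02.
Solve for T_s⁴: T_s⁴ = (D₂·T₁⁴ + D₁·T₂⁴)/(D₁+D₂) = 2.070×10¹² K⁴.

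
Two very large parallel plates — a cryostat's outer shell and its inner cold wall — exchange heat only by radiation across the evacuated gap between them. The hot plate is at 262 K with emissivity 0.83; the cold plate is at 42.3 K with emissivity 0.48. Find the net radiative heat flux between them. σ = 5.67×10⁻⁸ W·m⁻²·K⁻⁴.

q ≈ 117 W/m²

For two infinite grey parallel plates, q = σ(T₁⁴ − T₂⁴)/(1/ε₁ + 1/ε₂ − 1).
T₁⁴ − T₂⁴ = 4.712×10⁹ − 3.202×10⁶ = 4.709×10⁹ K⁴.
1/ε₁ + 1/ε₂ − 1 = 1.205 + 2.083 − 1 = 2.288.
q = 5.67×10⁻⁸ × 4.709×10⁹ / 2.288.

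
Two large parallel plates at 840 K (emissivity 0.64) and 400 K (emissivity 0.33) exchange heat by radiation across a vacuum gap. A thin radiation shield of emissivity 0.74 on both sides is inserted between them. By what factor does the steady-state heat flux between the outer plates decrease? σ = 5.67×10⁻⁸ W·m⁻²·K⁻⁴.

factor ≈ 1.47

Without shield: q₀ = σΔ(T⁴)/(1/ε₁+1/ε₂−1) with denominator 3.593.
With shield the two gaps are in series; the resistances add: (1/ε₁+1/ε_s−1)+(1/ε_s+1/ε₂−1) = 1.914+3.382 = 5.296.
Heat-flux ratio q₀/q = 5.296/3.593.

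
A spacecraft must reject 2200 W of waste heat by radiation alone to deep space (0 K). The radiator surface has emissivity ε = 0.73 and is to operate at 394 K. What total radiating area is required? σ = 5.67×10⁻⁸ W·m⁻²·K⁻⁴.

P = εσA T⁴ ⇒ A = P/(εσT⁴).
T⁴ = 2.410×10¹⁰ K⁴.
A = 2200/(0.73 × 5.67×10⁻⁸ × 2.410×10¹⁰).

A ≈ 2.21 m²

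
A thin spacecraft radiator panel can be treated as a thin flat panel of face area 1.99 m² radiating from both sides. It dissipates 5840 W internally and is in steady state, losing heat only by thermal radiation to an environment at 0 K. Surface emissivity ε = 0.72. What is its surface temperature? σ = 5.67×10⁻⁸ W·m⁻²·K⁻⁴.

Steady state: internal power = radiated power, P = εσA T⁴.
Radiating area A = 2·1.99 = 3.980 m².
T⁴ = P/(εσA) = 5840/(0.72·5.67×10⁻⁸·3.980) = 3.594×10¹⁰ K⁴.
T = (3.594×10¹⁰)^(1/4).

T ≈ 435 K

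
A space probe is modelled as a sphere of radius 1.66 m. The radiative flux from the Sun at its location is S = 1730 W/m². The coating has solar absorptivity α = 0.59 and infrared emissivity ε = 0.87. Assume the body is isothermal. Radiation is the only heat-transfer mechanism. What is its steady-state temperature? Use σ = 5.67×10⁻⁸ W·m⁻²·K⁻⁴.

At equilibrium, absorbed power = emitted power.
Absorbing cross-section = πr² = 8.657 m²; emitting surface = 4πr² = 34.63 m² (ratio 4).
αS·A_cross = εσ·A_surf·T⁴  ⇒  T⁴ = αS/(ε·4σ).
T⁴ = 0.590·1730/(0.87·4·5.67×10⁻⁸) = 5.173×10⁹ K⁴.
T = (5.173×10⁹)^(1/4).

T ≈ 268 K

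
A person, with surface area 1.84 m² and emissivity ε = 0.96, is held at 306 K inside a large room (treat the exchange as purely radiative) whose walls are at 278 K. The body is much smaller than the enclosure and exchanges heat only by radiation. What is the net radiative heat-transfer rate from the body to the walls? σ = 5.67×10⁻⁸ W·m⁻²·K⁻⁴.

For a small grey body in a large enclosure: P_net = εσA(T_body⁴ − T_wall⁴).
A = 1.84 m²; T_body⁴ − T_wall⁴ = 8.768×10⁹ − 5.973×10⁹ = 2.795×10⁹ K⁴.
|P_net| = 0.96·5.67×10⁻⁸·1.840·2.795×10⁹.

P_net ≈ 280 W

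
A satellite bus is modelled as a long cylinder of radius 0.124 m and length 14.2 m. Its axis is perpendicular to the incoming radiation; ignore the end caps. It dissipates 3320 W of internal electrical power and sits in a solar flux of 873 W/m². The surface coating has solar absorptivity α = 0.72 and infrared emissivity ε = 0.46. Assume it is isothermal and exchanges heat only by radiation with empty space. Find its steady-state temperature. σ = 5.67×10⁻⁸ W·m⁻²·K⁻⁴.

At steady state, absorbed solar power + internal power = radiated power.
Absorbed: α·S·A_cross = 0.72·873·3.522 = 2214 W (cross-section 2rL).
Total input = 2214 + 3320 = 5534 W.
Radiated: εσ·A_surf·T⁴ with A_surf = 2πrL = 11.06 m².
T⁴ = 5534/(0.46·5.67×10⁻⁸·11.06) = 1.918×10¹⁰ K⁴.

T ≈ 372 K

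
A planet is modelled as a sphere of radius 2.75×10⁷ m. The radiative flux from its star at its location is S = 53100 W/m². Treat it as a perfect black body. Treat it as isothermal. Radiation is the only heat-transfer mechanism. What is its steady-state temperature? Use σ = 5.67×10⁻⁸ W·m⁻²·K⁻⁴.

T ≈ 696 K

At equilibrium, absorbed power = emitted power.
Absorbing cross-section = πr² = 2.376×10¹⁵ m²; emitting surface = 4πr² = 9.503×10¹⁵ m² (ratio 4).
S·A_cross = εσ·A_surf·T⁴  ⇒  T⁴ = S/(4σ).
T⁴ = 1.00·53100/(4·5.67×10⁻⁸) = 2.341×10¹¹ K⁴.
T = (2.341×10¹¹)^(1/4).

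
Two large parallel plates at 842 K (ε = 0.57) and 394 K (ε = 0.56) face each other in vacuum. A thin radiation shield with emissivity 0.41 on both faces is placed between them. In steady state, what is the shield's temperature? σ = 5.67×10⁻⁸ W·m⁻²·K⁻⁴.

In steady state the net flux on the hot side equals that on the cold side.
σ(T₁⁴−T_s⁴)/D₁ = σ(T_s⁴−T₂⁴)/D₂, with D₁ = 1/ε₁+1/ε_s−1 = 3.193, D₂ = 1/ε_s+1/ε₂−1 = 3.225.
Solve for T_s⁴: T_s⁴ = (D₂·T₁⁴ + D₁·T₂⁴)/(D₁+D₂) = 2.645×10¹¹ K⁴.

T_s ≈ 717 K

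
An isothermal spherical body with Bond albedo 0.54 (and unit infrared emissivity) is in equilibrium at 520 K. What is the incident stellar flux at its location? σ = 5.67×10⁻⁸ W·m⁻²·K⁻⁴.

S ≈ 36000 W/m²

(1−a)S·πr² = σ·4πr²·T⁴ ⇒ S = 4σT⁴/(1−a).
S = 4·5.67×10⁻⁸·7.312×10¹⁰/0.460.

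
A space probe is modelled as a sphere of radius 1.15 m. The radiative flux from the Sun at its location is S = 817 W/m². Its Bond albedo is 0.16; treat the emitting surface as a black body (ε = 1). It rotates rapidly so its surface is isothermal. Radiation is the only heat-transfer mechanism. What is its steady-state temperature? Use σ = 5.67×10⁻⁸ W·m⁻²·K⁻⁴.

T ≈ 235 K

At equilibrium, absorbed power = emitted power.
Absorbing cross-section = πr² = 4.155 m²; emitting surface = 4πr² = 16.62 m² (ratio 4).
(1−a)S·A_cross = εσ·A_surf·T⁴  ⇒  T⁴ = (1−a)S/(4σ).
T⁴ = 0.840·817/(4·5.67×10⁻⁸) = 3.026×10⁹ K⁴.
T = (3.026×10⁹)^(1/4).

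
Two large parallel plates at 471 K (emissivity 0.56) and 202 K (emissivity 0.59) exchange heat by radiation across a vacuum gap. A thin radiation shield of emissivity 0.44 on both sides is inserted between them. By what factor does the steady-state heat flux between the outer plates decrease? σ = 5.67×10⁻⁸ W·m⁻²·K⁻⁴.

factor ≈ 2.43

Without shield: q₀ = σΔ(T⁴)/(1/ε₁+1/ε₂−1) with denominator 2.481.
With shield the two gaps are in series; the resistances add: (1/ε₁+1/ε_s−1)+(1/ε_s+1/ε₂−1) = 3.058+2.968 = 6.026.
Heat-flux ratio q₀/q = 6.026/2.481.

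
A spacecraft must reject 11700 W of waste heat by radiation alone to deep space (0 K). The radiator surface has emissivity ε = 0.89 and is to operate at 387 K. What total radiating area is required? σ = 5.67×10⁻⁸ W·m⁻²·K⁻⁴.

P = εσA T⁴ ⇒ A = P/(εσT⁴).
T⁴ = 2.243×10¹⁰ K⁴.
A = 11700/(0.89 × 5.67×10⁻⁸ × 2.243×10¹⁰).

A ≈ 10.3 m²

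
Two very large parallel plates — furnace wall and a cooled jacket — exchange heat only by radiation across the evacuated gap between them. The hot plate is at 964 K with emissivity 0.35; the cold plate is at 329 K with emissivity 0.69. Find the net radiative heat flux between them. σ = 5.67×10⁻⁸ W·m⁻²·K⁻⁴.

For two infinite grey parallel plates, q = σ(T₁⁴ − T₂⁴)/(1/ε₁ + 1/ε₂ − 1).
T₁⁴ − T₂⁴ = 8.636×10¹¹ − 1.172×10¹⁰ = 8.519×10¹¹ K⁴.
1/ε₁ + 1/ε₂ − 1 = 2.857 + 1.449 − 1 = 3.306.
q = 5.67×10⁻⁸ × 8.519×10¹¹ / 3.306.

q ≈ 14600 W/m²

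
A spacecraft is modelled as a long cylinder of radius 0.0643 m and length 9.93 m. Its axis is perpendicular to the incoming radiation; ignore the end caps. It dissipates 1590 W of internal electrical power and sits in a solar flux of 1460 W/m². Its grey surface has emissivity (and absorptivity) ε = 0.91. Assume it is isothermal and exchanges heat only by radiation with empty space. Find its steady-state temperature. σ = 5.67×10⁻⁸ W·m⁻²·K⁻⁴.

At steady state, absorbed solar power + internal power = radiated power.
Absorbed: α·S·A_cross = 0.91·1460·1.277 = 1697 W (cross-section 2rL).
Total input = 1697 + 1590 = 3287 W.
Radiated: εσ·A_surf·T⁴ with A_surf = 2πrL = 4.012 m².
T⁴ = 3287/(0.91·5.67×10⁻⁸·4.012) = 1.588×10¹⁰ K⁴.

T ≈ 355 K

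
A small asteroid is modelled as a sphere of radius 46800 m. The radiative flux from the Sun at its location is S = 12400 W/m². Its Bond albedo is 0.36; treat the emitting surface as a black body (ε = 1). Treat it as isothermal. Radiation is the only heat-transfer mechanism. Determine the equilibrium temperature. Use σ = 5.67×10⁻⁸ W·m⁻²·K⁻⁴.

At equilibrium, absorbed power = emitted power.
Absorbing cross-section = πr² = 6.881×10⁹ m²; emitting surface = 4πr² = 2.752×10¹⁰ m² (ratio 4).
(1−a)S·A_cross = εσ·A_surf·T⁴  ⇒  T⁴ = (1−a)S/(4σ).
T⁴ = 0.640·12400/(4·5.67×10⁻⁸) = 3.499×10¹⁰ K⁴.
T = (3.499×10¹⁰)^(1/4).

T ≈ 433 K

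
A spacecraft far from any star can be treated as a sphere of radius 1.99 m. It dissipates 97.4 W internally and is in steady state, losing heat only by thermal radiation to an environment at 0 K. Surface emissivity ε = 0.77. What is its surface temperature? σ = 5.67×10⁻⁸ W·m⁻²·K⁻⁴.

T ≈ 81.8 K

Steady state: internal power = radiated power, P = εσA T⁴.
Radiating area A = 4πr² = 49.76 m².
T⁴ = P/(εσA) = 97.4/(0.77·5.67×10⁻⁸·49.76) = 4.483×10⁷ K⁴.
T = (4.483×10⁷)^(1/4).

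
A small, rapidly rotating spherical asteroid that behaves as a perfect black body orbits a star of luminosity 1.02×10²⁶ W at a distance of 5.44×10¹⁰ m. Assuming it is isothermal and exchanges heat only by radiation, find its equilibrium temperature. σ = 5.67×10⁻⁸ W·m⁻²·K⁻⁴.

T ≈ 332 K

First find the stellar flux at distance d: S = L/(4πd²) = 1.02×10²⁶/(4π·(5.44×10¹⁰)²) = 2743 W/m².
For an isothermal sphere, absorbed (1−a)S·πr² = emitted σ·4πr²·T⁴, so T⁴ = (1−a)S/(4σ).
T⁴ = 1.00·2743/(4·5.67×10⁻⁸) = 1.209×10¹⁰ K⁴.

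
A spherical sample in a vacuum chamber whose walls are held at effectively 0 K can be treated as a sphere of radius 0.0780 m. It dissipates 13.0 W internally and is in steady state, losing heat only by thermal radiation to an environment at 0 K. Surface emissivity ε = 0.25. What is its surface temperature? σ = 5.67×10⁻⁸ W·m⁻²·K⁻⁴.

T ≈ 331 K

Steady state: internal power = radiated power, P = εσA T⁴.
Radiating area A = 4πr² = 0.07645 m².
T⁴ = P/(εσA) = 13.0/(0.25·5.67×10⁻⁸·0.07645) = 1.200×10¹⁰ K⁴.
T = (1.200×10¹⁰)^(1/4).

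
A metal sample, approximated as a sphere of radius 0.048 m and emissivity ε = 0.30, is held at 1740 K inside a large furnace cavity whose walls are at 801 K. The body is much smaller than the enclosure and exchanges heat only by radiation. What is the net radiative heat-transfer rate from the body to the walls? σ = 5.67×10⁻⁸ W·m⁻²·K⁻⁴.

P_net ≈ 4310 W

For a small grey body in a large enclosure: P_net = εσA(T_body⁴ − T_wall⁴).
A = 4πr² = 0.02895 m²; T_body⁴ − T_wall⁴ = 9.166×10¹² − 4.117×10¹¹ = 8.755×10¹² K⁴.
|P_net| = 0.30·5.67×10⁻⁸·0.02895·8.755×10¹².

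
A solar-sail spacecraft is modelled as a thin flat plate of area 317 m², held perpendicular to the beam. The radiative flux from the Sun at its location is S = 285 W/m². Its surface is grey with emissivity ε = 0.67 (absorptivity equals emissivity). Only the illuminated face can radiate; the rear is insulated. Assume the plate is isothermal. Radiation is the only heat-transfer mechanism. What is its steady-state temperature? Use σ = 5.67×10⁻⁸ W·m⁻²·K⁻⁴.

At equilibrium, absorbed power = emitted power.
Absorbing cross-section = A = 317.0 m²; emitting surface = A = 317.0 m² (ratio 1).
εS·A_cross = εσ·A_surf·T⁴  ⇒  T⁴ = S/(1σ)   (ε cancels).
T⁴ = 285/(1·5.67×10⁻⁸) = 5.026×10⁹ K⁴.
T = (5.026×10⁹)^(1/4).

T ≈ 266 K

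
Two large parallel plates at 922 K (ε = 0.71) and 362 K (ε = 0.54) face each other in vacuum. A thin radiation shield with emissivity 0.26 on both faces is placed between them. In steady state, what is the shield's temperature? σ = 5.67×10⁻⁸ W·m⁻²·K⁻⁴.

T_s ≈ 789 K

In steady state the net flux on the hot side equals that on the cold side.
σ(T₁⁴−T_s⁴)/D₁ = σ(T_s⁴−T₂⁴)/D₂, with D₁ = 1/ε₁+1/ε_s−1 = 4.255, D₂ = 1/ε_s+1/ε₂−1 = 4.698.
Solve for T_s⁴: T_s⁴ = (D₂·T₁⁴ + D₁·T₂⁴)/(D₁+D₂) = 3.874×10¹¹ K⁴.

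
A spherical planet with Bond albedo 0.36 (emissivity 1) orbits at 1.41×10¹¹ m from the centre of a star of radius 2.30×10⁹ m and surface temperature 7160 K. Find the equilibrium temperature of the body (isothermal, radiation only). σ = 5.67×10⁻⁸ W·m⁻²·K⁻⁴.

The star's surface emits σT_*⁴; at distance d the flux is S = σT_*⁴(R_*/d)².
S = 5.67×10⁻⁸·(7160)⁴·(2.30×10⁹/1.41×10¹¹)² = 39650 W/m².
For an isothermal sphere T⁴ = (1−a)S/(4σ) = 1.119×10¹¹ K⁴.

T ≈ 578 K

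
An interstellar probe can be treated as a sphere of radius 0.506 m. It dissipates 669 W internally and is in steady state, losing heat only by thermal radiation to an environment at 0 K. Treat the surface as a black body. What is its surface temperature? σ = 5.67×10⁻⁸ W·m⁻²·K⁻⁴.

T ≈ 246 K

Steady state: internal power = radiated power, P = εσA T⁴.
Radiating area A = 4πr² = 3.217 m².
T⁴ = P/(εσA) = 669/(1.0·5.67×10⁻⁸·3.217) = 3.667×10⁹ K⁴.
T = (3.667×10⁹)^(1/4).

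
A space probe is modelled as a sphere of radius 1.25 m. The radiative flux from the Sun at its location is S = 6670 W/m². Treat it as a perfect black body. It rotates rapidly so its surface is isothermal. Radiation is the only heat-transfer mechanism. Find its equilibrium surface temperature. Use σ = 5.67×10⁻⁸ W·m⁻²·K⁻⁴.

T ≈ 414 K

At equilibrium, absorbed power = emitted power.
Absorbing cross-section = πr² = 4.909 m²; emitting surface = 4πr² = 19.63 m² (ratio 4).
S·A_cross = εσ·A_surf·T⁴  ⇒  T⁴ = S/(4σ).
T⁴ = 1.00·6670/(4·5.67×10⁻⁸) = 2.941×10¹⁰ K⁴.
T = (2.941×10¹⁰)^(1/4).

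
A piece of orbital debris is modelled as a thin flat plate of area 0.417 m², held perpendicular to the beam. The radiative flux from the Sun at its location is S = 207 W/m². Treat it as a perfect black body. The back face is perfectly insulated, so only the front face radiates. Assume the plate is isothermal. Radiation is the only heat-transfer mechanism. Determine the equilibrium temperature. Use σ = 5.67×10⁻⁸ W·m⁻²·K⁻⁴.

T ≈ 246 K

At equilibrium, absorbed power = emitted power.
Absorbing cross-section = A = 0.4170 m²; emitting surface = A = 0.4170 m² (ratio 1).
S·A_cross = εσ·A_surf·T⁴  ⇒  T⁴ = S/(1σ).
T⁴ = 1.00·207/(1·5.67×10⁻⁸) = 3.651×10⁹ K⁴.
T = (3.651×10⁹)^(1/4).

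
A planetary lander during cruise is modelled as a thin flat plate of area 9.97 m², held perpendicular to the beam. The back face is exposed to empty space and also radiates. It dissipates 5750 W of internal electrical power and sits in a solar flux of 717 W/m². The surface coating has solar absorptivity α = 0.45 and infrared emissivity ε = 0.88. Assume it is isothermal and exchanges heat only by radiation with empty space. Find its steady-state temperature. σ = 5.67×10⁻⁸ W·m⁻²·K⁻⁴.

T ≈ 308 K

At steady state, absorbed solar power + internal power = radiated power.
Absorbed: α·S·A_cross = 0.45·717·9.970 = 3217 W (cross-section A).
Total input = 3217 + 5750 = 8967 W.
Radiated: εσ·A_surf·T⁴ with A_surf = 2A = 19.94 m².
T⁴ = 8967/(0.88·5.67×10⁻⁸·19.94) = 9.013×10⁹ K⁴.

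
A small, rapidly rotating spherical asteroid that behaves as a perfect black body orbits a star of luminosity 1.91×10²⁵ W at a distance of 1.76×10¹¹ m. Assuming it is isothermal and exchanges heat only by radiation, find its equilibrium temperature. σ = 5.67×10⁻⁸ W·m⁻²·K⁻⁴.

First find the stellar flux at distance d: S = L/(4πd²) = 1.91×10²⁵/(4π·(1.76×10¹¹)²) = 49.07 W/m².
For an isothermal sphere, absorbed (1−a)S·πr² = emitted σ·4πr²·T⁴, so T⁴ = (1−a)S/(4σ).
T⁴ = 1.00·49.07/(4·5.67×10⁻⁸) = 2.163×10⁸ K⁴.

T ≈ 121 K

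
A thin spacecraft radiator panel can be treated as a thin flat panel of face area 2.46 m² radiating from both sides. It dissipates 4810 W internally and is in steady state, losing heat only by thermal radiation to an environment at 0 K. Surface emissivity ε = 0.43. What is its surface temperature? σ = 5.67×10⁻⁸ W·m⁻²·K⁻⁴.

T ≈ 447 K

Steady state: internal power = radiated power, P = εσA T⁴.
Radiating area A = 2·2.46 = 4.920 m².
T⁴ = P/(εσA) = 4810/(0.43·5.67×10⁻⁸·4.920) = 4.010×10¹⁰ K⁴.
T = (4.010×10¹⁰)^(1/4).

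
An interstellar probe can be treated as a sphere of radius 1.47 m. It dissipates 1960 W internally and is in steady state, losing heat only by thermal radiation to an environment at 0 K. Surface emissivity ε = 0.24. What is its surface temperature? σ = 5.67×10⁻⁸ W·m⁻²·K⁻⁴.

T ≈ 270 K

Steady state: internal power = radiated power, P = εσA T⁴.
Radiating area A = 4πr² = 27.15 m².
T⁴ = P/(εσA) = 1960/(0.24·5.67×10⁻⁸·27.15) = 5.304×10⁹ K⁴.
T = (5.304×10⁹)^(1/4).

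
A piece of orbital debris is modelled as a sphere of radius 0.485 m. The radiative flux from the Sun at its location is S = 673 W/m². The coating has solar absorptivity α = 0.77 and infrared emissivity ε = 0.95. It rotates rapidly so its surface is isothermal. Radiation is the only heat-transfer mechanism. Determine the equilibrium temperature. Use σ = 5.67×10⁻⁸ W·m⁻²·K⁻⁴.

At equilibrium, absorbed power = emitted power.
Absorbing cross-section = πr² = 0.7390 m²; emitting surface = 4πr² = 2.956 m² (ratio 4).
αS·A_cross = εσ·A_surf·T⁴  ⇒  T⁴ = αS/(ε·4σ).
T⁴ = 0.770·673/(0.95·4·5.67×10⁻⁸) = 2.405×10⁹ K⁴.
T = (2.405×10⁹)^(1/4).

T ≈ 221 K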